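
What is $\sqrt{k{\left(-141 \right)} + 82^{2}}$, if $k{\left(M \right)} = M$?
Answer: $\sqrt{6583} \approx 81.136$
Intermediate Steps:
$\sqrt{k{\left(-141 \right)} + 82^{2}} = \sqrt{-141 + 82^{2}} = \sqrt{-141 + 6724} = \sqrt{6583}$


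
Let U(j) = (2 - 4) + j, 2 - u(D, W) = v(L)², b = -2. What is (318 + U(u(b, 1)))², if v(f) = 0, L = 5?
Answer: 101124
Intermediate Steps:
u(D, W) = 2 (u(D, W) = 2 - 1*0² = 2 - 1*0 = 2 + 0 = 2)
U(j) = -2 + j
(318 + U(u(b, 1)))² = (318 + (-2 + 2))² = (318 + 0)² = 318² = 101124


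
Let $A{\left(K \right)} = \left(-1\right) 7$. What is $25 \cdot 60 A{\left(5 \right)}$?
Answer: $-10500$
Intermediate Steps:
$A{\left(K \right)} = -7$
$25 \cdot 60 A{\left(5 \right)} = 25 \cdot 60 \left(-7\right) = 1500 \left(-7\right) = -10500$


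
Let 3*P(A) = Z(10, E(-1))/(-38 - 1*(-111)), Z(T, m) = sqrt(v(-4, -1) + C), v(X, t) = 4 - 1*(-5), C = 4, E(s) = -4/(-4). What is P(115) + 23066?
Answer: 23066 + sqrt(13)/219 ≈ 23066.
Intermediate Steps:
E(s) = 1 (E(s) = -4*(-1/4) = 1)
v(X, t) = 9 (v(X, t) = 4 + 5 = 9)
Z(T, m) = sqrt(13) (Z(T, m) = sqrt(9 + 4) = sqrt(13))
P(A) = sqrt(13)/219 (P(A) = (sqrt(13)/(-38 - 1*(-111)))/3 = (sqrt(13)/(-38 + 111))/3 = (sqrt(13)/73)/3 = sqrt(13)/219)
P(115) + 23066 = sqrt(13)/219 + 23066 = 23066 + sqrt(13)/219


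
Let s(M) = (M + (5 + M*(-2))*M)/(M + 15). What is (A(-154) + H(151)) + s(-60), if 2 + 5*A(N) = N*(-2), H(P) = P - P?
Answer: 1146/5 ≈ 229.20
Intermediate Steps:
H(P) = 0
s(M) = (M + M*(5 - 2*M))/(15 + M) (s(M) = (M + (5 - 2*M)*M)/(15 + M) = (M + M*(5 - 2*M))/(15 + M))
A(N) = -⅖ - 2*N/5 (A(N) = -⅖ + (N*(-2))/5 = -⅖ + (-2*N)/5 = -⅖ - 2*N/5)
(A(-154) + H(151)) + s(-60) = ((-⅖ - ⅖*(-154)) + 0) + 2*(-60)*(3 - 1*(-60))/(15 - 60) = ((-⅖ + 308/5) + 0) + 2*(-60)*(3 + 60)/(-45) = (306/5 + 0) + 2*(-60)*(-1/45)*63 = 306/5 + 168 = 1146/5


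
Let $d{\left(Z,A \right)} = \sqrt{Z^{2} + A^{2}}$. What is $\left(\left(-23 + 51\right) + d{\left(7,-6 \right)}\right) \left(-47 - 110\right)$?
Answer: $-4396 - 157 \sqrt{85} \approx -5843.5$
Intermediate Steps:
$d{\left(Z,A \right)} = \sqrt{A^{2} + Z^{2}}$
$\left(\left(-23 + 51\right) + d{\left(7,-6 \right)}\right) \left(-47 - 110\right) = \left(\left(-23 + 51\right) + \sqrt{\left(-6\right)^{2} + 7^{2}}\right) \left(-47 - 110\right) = \left(28 + \sqrt{36 + 49}\right) \left(-157\right) = \left(28 + \sqrt{85}\right) \left(-157\right) = -4396 - 157 \sqrt{85}$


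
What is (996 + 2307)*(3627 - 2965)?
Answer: 2186586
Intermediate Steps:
(996 + 2307)*(3627 - 2965) = 3303*662 = 2186586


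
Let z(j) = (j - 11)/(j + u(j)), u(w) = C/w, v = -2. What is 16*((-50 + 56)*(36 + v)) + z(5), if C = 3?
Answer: 45681/14 ≈ 3262.9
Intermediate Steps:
u(w) = 3/w
z(j) = (-11 + j)/(j + 3/j) (z(j) = (j - 11)/(j + 3/j) = (-11 + j)/(j + 3/j))
16*((-50 + 56)*(36 + v)) + z(5) = 16*((-50 + 56)*(36 - 2)) + 5*(-11 + 5)/(3 + 5²) = 16*(6*34) + 5*(-6)/(3 + 25) = 16*204 + 5*(-6)/28 = 3264 + 5*(1/28)*(-6) = 3264 - 15/14 = 45681/14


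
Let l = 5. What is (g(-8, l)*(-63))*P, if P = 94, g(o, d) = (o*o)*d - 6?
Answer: -1859508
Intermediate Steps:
g(o, d) = -6 + d*o² (g(o, d) = o²*d - 6 = d*o² - 6 = -6 + d*o²)
(g(-8, l)*(-63))*P = ((-6 + 5*(-8)²)*(-63))*94 = ((-6 + 5*64)*(-63))*94 = ((-6 + 320)*(-63))*94 = (314*(-63))*94 = -19782*94 = -1859508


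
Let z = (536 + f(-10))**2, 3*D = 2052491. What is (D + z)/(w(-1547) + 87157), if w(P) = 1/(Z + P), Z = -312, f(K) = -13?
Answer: 2670526001/243037293 ≈ 10.988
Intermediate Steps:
D = 2052491/3 (D = (1/3)*2052491 = 2052491/3 ≈ 6.8416e+5)
w(P) = 1/(-312 + P)
z = 273529 (z = (536 - 13)**2 = 523**2 = 273529)
(D + z)/(w(-1547) + 87157) = (2052491/3 + 273529)/(1/(-312 - 1547) + 87157) = 2873078/(3*(1/(-1859) + 87157)) = 2873078/(3*(-1/1859 + 87157)) = 2873078/(3*(162024862/1859)) = (2873078/3)*(1859/162024862) = 2670526001/243037293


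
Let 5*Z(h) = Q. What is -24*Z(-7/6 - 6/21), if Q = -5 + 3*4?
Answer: -168/5 ≈ -33.600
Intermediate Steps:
Q = 7 (Q = -5 + 12 = 7)
Z(h) = 7/5 (Z(h) = (1/5)*7 = 7/5)
-24*Z(-7/6 - 6/21) = -24*7/5 = -168/5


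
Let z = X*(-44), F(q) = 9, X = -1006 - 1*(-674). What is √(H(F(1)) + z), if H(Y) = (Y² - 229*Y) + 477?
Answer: √13105 ≈ 114.48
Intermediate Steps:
X = -332 (X = -1006 + 674 = -332)
H(Y) = 477 + Y² - 229*Y
z = 14608 (z = -332*(-44) = 14608)
√(H(F(1)) + z) = √((477 + 9² - 229*9) + 14608) = √((477 + 81 - 2061) + 14608) = √(-1503 + 14608) = √13105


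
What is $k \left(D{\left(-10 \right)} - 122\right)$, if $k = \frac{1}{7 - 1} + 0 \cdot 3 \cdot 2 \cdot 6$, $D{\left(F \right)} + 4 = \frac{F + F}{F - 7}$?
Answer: $- \frac{1061}{51} \approx -20.804$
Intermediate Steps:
$D{\left(F \right)} = -4 + \frac{2 F}{-7 + F}$ ($D{\left(F \right)} = -4 + \frac{F + F}{F - 7} = -4 + \frac{2 F}{-7 + F}$)
$k = \frac{1}{6}$ ($k = \frac{1}{6} + 0 \cdot 2 \cdot 6 = \frac{1}{6} + 0 \cdot 6 = \frac{1}{6} + 0 = \frac{1}{6} \approx 0.16667$)
$k \left(D{\left(-10 \right)} - 122\right) = \frac{\frac{2 \left(14 - -10\right)}{-7 - 10} - 122}{6} = \frac{\frac{2 \left(14 + 10\right)}{-17} - 122}{6} = \frac{2 \left(- \frac{1}{17}\right) 24 - 122}{6} = \frac{- \frac{48}{17} - 122}{6} = \frac{1}{6} \left(- \frac{2122}{17}\right) = - \frac{1061}{51}$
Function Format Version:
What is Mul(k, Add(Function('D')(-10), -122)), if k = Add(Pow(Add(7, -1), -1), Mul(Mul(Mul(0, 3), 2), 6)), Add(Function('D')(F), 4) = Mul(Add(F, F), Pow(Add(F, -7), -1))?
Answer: Rational(-1061, 51) ≈ -20.804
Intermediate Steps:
Function('D')(F) = Add(-4, Mul(2, F, Pow(Add(-7, F), -1))) (Function('D')(F) = Add(-4, Mul(Add(F, F), Pow(Add(F, -7), -1))) = Add(-4, Mul(Mul(2, F), Pow(Add(-7, F), -1))) = Add(-4, Mul(2, F, Pow(Add(-7, F), -1))))
k = Rational(1, 6) (k = Add(Pow(6, -1), Mul(Mul(0, 2), 6)) = Add(Rational(1, 6), Mul(0, 6)) = Add(Rational(1, 6), 0) = Rational(1, 6) ≈ 0.16667)
Mul(k, Add(Function('D')(-10), -122)) = Mul(Rational(1, 6), Add(Mul(2, Pow(Add(-7, -10), -1), Add(14, Mul(-1, -10))), -122)) = Mul(Rational(1, 6), Add(Mul(2, Pow(-17, -1), Add(14, 10)), -122)) = Mul(Rational(1, 6), Add(Mul(2, Rational(-1, 17), 24), -122)) = Mul(Rational(1, 6), Add(Rational(-48, 17), -122)) = Mul(Rational(1, 6), Rational(-2122, 17)) = Rational(-1061, 51)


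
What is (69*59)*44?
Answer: 179124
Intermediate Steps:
(69*59)*44 = 4071*44 = 179124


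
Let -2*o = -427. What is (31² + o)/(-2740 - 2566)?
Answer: -2349/10612 ≈ -0.22135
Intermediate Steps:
o = 427/2 (o = -½*(-427) = 427/2 ≈ 213.50)
(31² + o)/(-2740 - 2566) = (31² + 427/2)/(-2740 - 2566) = (961 + 427/2)/(-5306) = (2349/2)*(-1/5306) = -2349/10612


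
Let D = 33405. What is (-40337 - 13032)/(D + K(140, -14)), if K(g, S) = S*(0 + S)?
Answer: -53369/33601 ≈ -1.5883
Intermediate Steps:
K(g, S) = S² (K(g, S) = S*S = S²)
(-40337 - 13032)/(D + K(140, -14)) = (-40337 - 13032)/(33405 + (-14)²) = -53369/(33405 + 196) = -53369/33601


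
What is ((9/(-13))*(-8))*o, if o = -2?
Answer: -144/13 ≈ -11.077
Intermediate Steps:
((9/(-13))*(-8))*o = ((9/(-13))*(-8))*(-2) = ((9*(-1/13))*(-8))*(-2) = -9/13*(-8)*(-2) = (72/13)*(-2) = -144/13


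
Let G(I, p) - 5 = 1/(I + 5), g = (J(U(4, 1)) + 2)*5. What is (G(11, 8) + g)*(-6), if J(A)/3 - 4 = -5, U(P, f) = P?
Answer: -3/8 ≈ -0.37500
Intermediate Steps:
J(A) = -3 (J(A) = 12 + 3*(-5) = 12 - 15 = -3)
g = -5 (g = (-3 + 2)*5 = -1*5 = -5)
G(I, p) = 5 + 1/(5 + I) (G(I, p) = 5 + 1/(I + 5) = 5 + 1/(5 + I))
(G(11, 8) + g)*(-6) = ((26 + 5*11)/(5 + 11) - 5)*(-6) = ((26 + 55)/16 - 5)*(-6) = ((1/16)*81 - 5)*(-6) = (81/16 - 5)*(-6) = (1/16)*(-6) = -3/8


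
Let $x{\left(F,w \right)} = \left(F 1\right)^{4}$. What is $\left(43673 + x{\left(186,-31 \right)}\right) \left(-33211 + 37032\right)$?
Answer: $4573457642869$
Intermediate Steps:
$x{\left(F,w \right)} = F^{4}$
$\left(43673 + x{\left(186,-31 \right)}\right) \left(-33211 + 37032\right) = \left(43673 + 186^{4}\right) \left(-33211 + 37032\right) = \left(43673 + 1196883216\right) 3821 = 1196926889 \cdot 3821 = 4573457642869$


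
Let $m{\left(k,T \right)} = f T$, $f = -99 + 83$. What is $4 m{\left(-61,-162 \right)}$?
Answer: $10368$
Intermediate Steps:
$f = -16$
$m{\left(k,T \right)} = - 16 T$
$4 m{\left(-61,-162 \right)} = 4 \left(\left(-16\right) \left(-162\right)\right) = 4 \cdot 2592 = 10368$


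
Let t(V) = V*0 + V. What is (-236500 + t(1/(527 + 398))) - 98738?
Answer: -310095149/925 ≈ -3.3524e+5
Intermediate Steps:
t(V) = V (t(V) = 0 + V = V)
(-236500 + t(1/(527 + 398))) - 98738 = (-236500 + 1/(527 + 398)) - 98738 = (-236500 + 1/925) - 98738 = -218762499/925 - 98738 = -310095149/925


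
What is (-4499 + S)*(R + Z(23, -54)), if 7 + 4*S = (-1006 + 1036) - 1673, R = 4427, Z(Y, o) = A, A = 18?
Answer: -43663235/2 ≈ -2.1832e+7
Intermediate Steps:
Z(Y, o) = 18
S = -825/2 (S = -7/4 + ((-1006 + 1036) - 1673)/4 = -7/4 + (30 - 1673)/4 = -7/4 + (1/4)*(-1643) = -7/4 - 1643/4 = -825/2 ≈ -412.50)
(-4499 + S)*(R + Z(23, -54)) = (-4499 - 825/2)*(4427 + 18) = -9823/2*4445 = -43663235/2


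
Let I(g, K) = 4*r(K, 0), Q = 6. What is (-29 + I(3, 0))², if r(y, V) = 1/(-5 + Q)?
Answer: 625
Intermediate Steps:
r(y, V) = 1 (r(y, V) = 1/(-5 + 6) = 1/1 = 1)
I(g, K) = 4 (I(g, K) = 4*1 = 4)
(-29 + I(3, 0))² = (-29 + 4)² = (-25)² = 625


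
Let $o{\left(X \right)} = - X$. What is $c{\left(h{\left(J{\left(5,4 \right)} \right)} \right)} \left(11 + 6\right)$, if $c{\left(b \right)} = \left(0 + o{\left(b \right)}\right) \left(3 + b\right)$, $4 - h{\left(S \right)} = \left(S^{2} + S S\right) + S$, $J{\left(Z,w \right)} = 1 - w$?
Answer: $-1496$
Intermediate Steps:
$h{\left(S \right)} = 4 - S - 2 S^{2}$ ($h{\left(S \right)} = 4 - \left(\left(S^{2} + S S\right) + S\right) = 4 - \left(\left(S^{2} + S^{2}\right) + S\right) = 4 - \left(2 S^{2} + S\right) = 4 - \left(S + 2 S^{2}\right) = 4 - S - 2 S^{2}$)
$c{\left(b \right)} = - b \left(3 + b\right)$ ($c{\left(b \right)} = \left(0 - b\right) \left(3 + b\right) = - b \left(3 + b\right)$)
$c{\left(h{\left(J{\left(5,4 \right)} \right)} \right)} \left(11 + 6\right) = - \left(4 - \left(1 - 4\right) - 2 \left(1 - 4\right)^{2}\right) \left(3 - \left(-3 - 4 + 2 \left(1 - 4\right)^{2}\right)\right) \left(11 + 6\right) = - \left(4 - \left(1 - 4\right) - 2 \left(1 - 4\right)^{2}\right) \left(3 - \left(-7 + 2 \left(1 - 4\right)^{2}\right)\right) 17 = - \left(4 - -3 - 2 \left(-3\right)^{2}\right) \left(3 - \left(-7 + 18\right)\right) 17 = - \left(4 + 3 - 18\right) \left(3 + \left(4 + 3 - 18\right)\right) 17 = \left(-1\right) \left(-11\right) \left(3 - 11\right) 17 = \left(-1\right) \left(-11\right) \left(-8\right) 17 = \left(-88\right) 17 = -1496$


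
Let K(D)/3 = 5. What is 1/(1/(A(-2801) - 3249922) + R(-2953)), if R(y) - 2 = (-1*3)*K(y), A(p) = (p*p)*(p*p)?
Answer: -61553451801279/2646798427454996 ≈ -0.023256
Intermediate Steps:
K(D) = 15 (K(D) = 3*5 = 15)
A(p) = p⁴ (A(p) = p²*p² = p⁴)
R(y) = -43 (R(y) = 2 - 1*3*15 = 2 - 3*15 = 2 - 45 = -43)
1/(1/(A(-2801) - 3249922) + R(-2953)) = 1/(1/((-2801)⁴ - 3249922) - 43) = 1/(1/(61553455051201 - 3249922) - 43) = 1/(1/61553451801279 - 43) = 1/(-2646798427454996/61553451801279) = -61553451801279/2646798427454996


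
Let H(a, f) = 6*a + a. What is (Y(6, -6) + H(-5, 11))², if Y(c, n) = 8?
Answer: 729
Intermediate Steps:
H(a, f) = 7*a
(Y(6, -6) + H(-5, 11))² = (8 + 7*(-5))² = (8 - 35)² = (-27)² = 729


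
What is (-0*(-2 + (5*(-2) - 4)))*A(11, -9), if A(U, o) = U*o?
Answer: 0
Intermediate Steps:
(-0*(-2 + (5*(-2) - 4)))*A(11, -9) = (-0*(-2 + (5*(-2) - 4)))*(11*(-9)) = -0*(-2 + (-10 - 4))*(-99) = -0*(-2 - 14)*(-99) = -0*(-16)*(-99) = -28*0*(-99) = 0*(-99) = 0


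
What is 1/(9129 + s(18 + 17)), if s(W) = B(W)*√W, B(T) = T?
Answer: 9129/83295766 - 35*√35/83295766 ≈ 0.00010711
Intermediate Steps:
s(W) = W^(3/2) (s(W) = W*√W = W^(3/2))
1/(9129 + s(18 + 17)) = 1/(9129 + (18 + 17)^(3/2)) = 1/(9129 + 35^(3/2)) = 1/(9129 + 35*√35)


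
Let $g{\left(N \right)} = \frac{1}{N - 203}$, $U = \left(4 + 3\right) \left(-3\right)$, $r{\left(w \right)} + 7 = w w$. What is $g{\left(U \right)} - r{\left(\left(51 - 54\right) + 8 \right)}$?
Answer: $- \frac{4033}{224} \approx -18.004$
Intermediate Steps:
$r{\left(w \right)} = -7 + w^{2}$ ($r{\left(w \right)} = -7 + w w = -7 + w^{2}$)
$U = -21$ ($U = 7 \left(-3\right) = -21$)
$g{\left(N \right)} = \frac{1}{-203 + N}$
$g{\left(U \right)} - r{\left(\left(51 - 54\right) + 8 \right)} = \frac{1}{-203 - 21} - \left(-7 + \left(\left(51 - 54\right) + 8\right)^{2}\right) = \frac{1}{-224} - \left(-7 + \left(-3 + 8\right)^{2}\right) = - \frac{1}{224} - \left(-7 + 5^{2}\right) = - \frac{1}{224} - \left(-7 + 25\right) = - \frac{1}{224} - 18 = - \frac{4033}{224}$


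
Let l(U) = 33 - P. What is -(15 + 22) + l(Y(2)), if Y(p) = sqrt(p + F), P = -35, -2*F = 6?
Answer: 31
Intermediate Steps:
F = -3 (F = -1/2*6 = -3)
Y(p) = sqrt(-3 + p) (Y(p) = sqrt(p - 3) = sqrt(-3 + p))
l(U) = 68 (l(U) = 33 - 1*(-35) = 33 + 35 = 68)
-(15 + 22) + l(Y(2)) = -(15 + 22) + 68 = -1*37 + 68 = -37 + 68 = 31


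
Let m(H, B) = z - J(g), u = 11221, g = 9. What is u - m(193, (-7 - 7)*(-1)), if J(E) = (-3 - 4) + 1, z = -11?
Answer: 11226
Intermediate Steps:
J(E) = -6 (J(E) = -7 + 1 = -6)
m(H, B) = -5 (m(H, B) = -11 - 1*(-6) = -11 + 6 = -5)
u - m(193, (-7 - 7)*(-1)) = 11221 - 1*(-5) = 11221 + 5 = 11226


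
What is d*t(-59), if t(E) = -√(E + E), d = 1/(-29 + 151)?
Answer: -I*√118/122 ≈ -0.089039*I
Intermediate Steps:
d = 1/122 ≈ 0.0081967
t(E) = -√2*√E (t(E) = -√(2*E) = -√2*√E)
d*t(-59) = (-√2*√(-59))/122 = (-√2*I*√59)/122 = (-I*√118)/122 = -I*√118/122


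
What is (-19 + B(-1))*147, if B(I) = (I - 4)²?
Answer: 882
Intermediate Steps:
B(I) = (-4 + I)²
(-19 + B(-1))*147 = (-19 + (-4 - 1)²)*147 = (-19 + (-5)²)*147 = (-19 + 25)*147 = 6*147 = 882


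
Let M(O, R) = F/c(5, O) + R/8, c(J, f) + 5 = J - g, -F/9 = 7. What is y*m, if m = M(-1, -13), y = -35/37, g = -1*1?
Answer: 18095/296 ≈ 61.132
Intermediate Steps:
g = -1
F = -63 (F = -9*7 = -63)
y = -35/37 (y = -35*1/37 = -35/37 ≈ -0.94595)
c(J, f) = -4 + J (c(J, f) = -5 + (J - 1*(-1)) = -5 + (J + 1) = -5 + (1 + J) = -4 + J)
M(O, R) = -63 + R/8 (M(O, R) = -63/(-4 + 5) + R/8 = -63/1 + R*(1/8) = -63*1 + R/8 = -63 + R/8)
m = -517/8 (m = -63 + (1/8)*(-13) = -63 - 13/8 = -517/8 ≈ -64.625)
y*m = -35/37*(-517/8) = 18095/296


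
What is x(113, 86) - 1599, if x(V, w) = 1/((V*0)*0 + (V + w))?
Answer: -318200/199 ≈ -1599.0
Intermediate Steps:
x(V, w) = 1/(V + w) (x(V, w) = 1/(0*0 + (V + w)) = 1/(0 + (V + w)) = 1/(V + w))
x(113, 86) - 1599 = 1/(113 + 86) - 1599 = 1/199 - 1599 = -318200/199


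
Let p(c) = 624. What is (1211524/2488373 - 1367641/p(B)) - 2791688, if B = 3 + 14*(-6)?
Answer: -4338181336168493/1552744752 ≈ -2.7939e+6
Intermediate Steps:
B = -81 (B = 3 - 84 = -81)
(1211524/2488373 - 1367641/p(B)) - 2791688 = (1211524/2488373 - 1367641/624) - 2791688 = -3402444947117/1552744752 - 2791688 = -4338181336168493/1552744752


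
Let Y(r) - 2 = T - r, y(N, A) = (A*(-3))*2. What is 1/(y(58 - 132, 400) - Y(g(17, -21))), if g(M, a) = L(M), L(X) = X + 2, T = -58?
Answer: -1/2325 ≈ -0.00043011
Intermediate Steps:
L(X) = 2 + X
y(N, A) = -6*A (y(N, A) = -3*A*2 = -6*A)
g(M, a) = 2 + M
Y(r) = -56 - r (Y(r) = 2 + (-58 - r) = -56 - r)
1/(y(58 - 132, 400) - Y(g(17, -21))) = 1/(-6*400 - (-56 - (2 + 17))) = 1/(-2400 - (-56 - 1*19)) = 1/(-2400 - (-56 - 19)) = 1/(-2400 - 1*(-75)) = 1/(-2400 + 75) = 1/(-2325) = -1/2325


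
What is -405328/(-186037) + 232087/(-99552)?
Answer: -2825556163/18520355424 ≈ -0.15257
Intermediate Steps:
-405328/(-186037) + 232087/(-99552) = -405328*(-1/186037) + 232087*(-1/99552) = 405328/186037 - 232087/99552 = -2825556163/18520355424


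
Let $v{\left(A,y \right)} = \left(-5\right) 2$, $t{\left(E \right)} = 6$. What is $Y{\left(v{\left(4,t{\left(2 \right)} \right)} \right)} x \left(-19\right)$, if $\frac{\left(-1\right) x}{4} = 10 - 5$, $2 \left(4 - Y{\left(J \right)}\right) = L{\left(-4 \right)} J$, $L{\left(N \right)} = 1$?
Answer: $3420$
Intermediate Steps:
$v{\left(A,y \right)} = -10$
$Y{\left(J \right)} = 4 - \frac{J}{2}$ ($Y{\left(J \right)} = 4 - \frac{1 J}{2} = 4 - \frac{J}{2}$)
$x = -20$ ($x = - 4 \left(10 - 5\right) = \left(-4\right) 5 = -20$)
$Y{\left(v{\left(4,t{\left(2 \right)} \right)} \right)} x \left(-19\right) = \left(4 - -5\right) \left(-20\right) \left(-19\right) = \left(4 + 5\right) \left(-20\right) \left(-19\right) = 9 \left(-20\right) \left(-19\right) = \left(-180\right) \left(-19\right) = 3420$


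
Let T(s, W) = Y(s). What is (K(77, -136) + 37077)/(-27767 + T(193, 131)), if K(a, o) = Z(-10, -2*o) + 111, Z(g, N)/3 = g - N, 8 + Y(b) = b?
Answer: -6057/4597 ≈ -1.3176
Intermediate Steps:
Y(b) = -8 + b
Z(g, N) = -3*N + 3*g (Z(g, N) = 3*(g - N) = -3*N + 3*g)
K(a, o) = 81 + 6*o (K(a, o) = (-(-6)*o + 3*(-10)) + 111 = (6*o - 30) + 111 = (-30 + 6*o) + 111 = 81 + 6*o)
T(s, W) = -8 + s
(K(77, -136) + 37077)/(-27767 + T(193, 131)) = ((81 + 6*(-136)) + 37077)/(-27767 + (-8 + 193)) = ((81 - 816) + 37077)/(-27767 + 185) = (-735 + 37077)/(-27582) = 36342*(-1/27582) = -6057/4597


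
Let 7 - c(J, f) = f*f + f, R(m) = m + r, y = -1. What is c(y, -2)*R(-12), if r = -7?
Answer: -95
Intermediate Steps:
R(m) = -7 + m (R(m) = m - 7 = -7 + m)
c(J, f) = 7 - f - f² (c(J, f) = 7 - (f*f + f) = 7 - (f² + f) = 7 - (f + f²) = 7 + (-f - f²) = 7 - f - f²)
c(y, -2)*R(-12) = (7 - 1*(-2) - 1*(-2)²)*(-7 - 12) = (7 + 2 - 1*4)*(-19) = (7 + 2 - 4)*(-19) = 5*(-19) = -95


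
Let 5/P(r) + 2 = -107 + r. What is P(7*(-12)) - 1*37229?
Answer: -7185202/193 ≈ -37229.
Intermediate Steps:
P(r) = 5/(-109 + r) (P(r) = 5/(-2 + (-107 + r)) = 5/(-109 + r))
P(7*(-12)) - 1*37229 = 5/(-109 + 7*(-12)) - 1*37229 = 5/(-109 - 84) - 37229 = 5/(-193) - 37229 = 5*(-1/193) - 37229 = -5/193 - 37229 = -7185202/193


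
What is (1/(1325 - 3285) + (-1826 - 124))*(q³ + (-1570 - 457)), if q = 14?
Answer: -2740374717/1960 ≈ -1.3982e+6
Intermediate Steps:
(1/(1325 - 3285) + (-1826 - 124))*(q³ + (-1570 - 457)) = (1/(1325 - 3285) + (-1826 - 124))*(14³ + (-1570 - 457)) = (1/(-1960) - 1950)*(2744 - 2027) = (-1/1960 - 1950)*717 = -3822001/1960*717 = -2740374717/1960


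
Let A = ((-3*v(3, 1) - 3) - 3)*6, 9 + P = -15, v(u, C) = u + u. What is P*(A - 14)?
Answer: 3792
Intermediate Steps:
v(u, C) = 2*u
P = -24 (P = -9 - 15 = -24)
A = -144 (A = ((-6*3 - 3) - 3)*6 = ((-3*6 - 3) - 3)*6 = ((-18 - 3) - 3)*6 = (-21 - 3)*6 = -24*6 = -144)
P*(A - 14) = -24*(-144 - 14) = -24*(-158) = 3792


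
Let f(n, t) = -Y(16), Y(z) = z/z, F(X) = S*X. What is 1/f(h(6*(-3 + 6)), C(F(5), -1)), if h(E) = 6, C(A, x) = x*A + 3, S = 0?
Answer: -1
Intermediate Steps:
F(X) = 0 (F(X) = 0*X = 0)
Y(z) = 1
C(A, x) = 3 + A*x (C(A, x) = A*x + 3 = 3 + A*x)
f(n, t) = -1 (f(n, t) = -1*1 = -1)
1/f(h(6*(-3 + 6)), C(F(5), -1)) = 1/(-1) = -1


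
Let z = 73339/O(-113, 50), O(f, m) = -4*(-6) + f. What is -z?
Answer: 73339/89 ≈ 824.03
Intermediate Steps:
O(f, m) = 24 + f
z = -73339/89 (z = 73339/(24 - 113) = 73339/(-89) = 73339*(-1/89) = -73339/89 ≈ -824.03)
-z = -1*(-73339/89) = 73339/89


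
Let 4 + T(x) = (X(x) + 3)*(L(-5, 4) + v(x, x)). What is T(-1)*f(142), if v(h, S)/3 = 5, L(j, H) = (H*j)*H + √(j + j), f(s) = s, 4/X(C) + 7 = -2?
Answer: -217402/9 + 3266*I*√10/9 ≈ -24156.0 + 1147.6*I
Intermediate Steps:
X(C) = -4/9 (X(C) = 4/(-7 - 2) = 4/(-9) = 4*(-⅑) = -4/9)
L(j, H) = j*H² + √2*√j (L(j, H) = j*H² + √(2*j) = j*H² + √2*√j)
v(h, S) = 15 (v(h, S) = 3*5 = 15)
T(x) = -1531/9 + 23*I*√10/9 (T(x) = -4 + (-4/9 + 3)*((-5*4² + √2*√(-5)) + 15) = -4 + 23*((-5*16 + √2*(I*√5)) + 15)/9 = -4 + 23*((-80 + I*√10) + 15)/9 = -4 + 23*(-65 + I*√10)/9 = -4 + (-1495/9 + 23*I*√10/9) = -1531/9 + 23*I*√10/9)
T(-1)*f(142) = (-1531/9 + 23*I*√10/9)*142 = -217402/9 + 3266*I*√10/9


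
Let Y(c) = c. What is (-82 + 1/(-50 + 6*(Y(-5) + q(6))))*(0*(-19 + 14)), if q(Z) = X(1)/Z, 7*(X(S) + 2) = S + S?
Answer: 0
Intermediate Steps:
X(S) = -2 + 2*S/7 (X(S) = -2 + (S + S)/7 = -2 + (2*S)/7 = -2 + 2*S/7)
q(Z) = -12/(7*Z) (q(Z) = (-2 + (2/7)*1)/Z = (-2 + 2/7)/Z = -12/(7*Z))
(-82 + 1/(-50 + 6*(Y(-5) + q(6))))*(0*(-19 + 14)) = (-82 + 1/(-50 + 6*(-5 - 12/7/6)))*(0*(-19 + 14)) = (-82 + 1/(-50 + 6*(-5 - 12/7*⅙)))*(0*(-5)) = (-82 + 1/(-50 + 6*(-5 - 2/7)))*0 = (-82 + 1/(-50 + 6*(-37/7)))*0 = (-82 + 1/(-50 - 222/7))*0 = (-82 + 1/(-572/7))*0 = (-82 - 7/572)*0 = -46911/572*0 = 0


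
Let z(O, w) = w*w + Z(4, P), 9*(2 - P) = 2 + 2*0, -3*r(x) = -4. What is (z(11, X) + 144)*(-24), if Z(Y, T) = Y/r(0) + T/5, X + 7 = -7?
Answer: -123608/15 ≈ -8240.5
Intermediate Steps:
X = -14 (X = -7 - 7 = -14)
r(x) = 4/3 (r(x) = -⅓*(-4) = 4/3)
P = 16/9 (P = 2 - (2 + 2*0)/9 = 2 - (2 + 0)/9 = 2 - ⅑*2 = 2 - 2/9 = 16/9 ≈ 1.7778)
Z(Y, T) = T/5 + 3*Y/4 (Z(Y, T) = Y/(4/3) + T/5 = Y*(¾) + T*(⅕) = 3*Y/4 + T/5 = T/5 + 3*Y/4)
z(O, w) = 151/45 + w² (z(O, w) = w*w + ((⅕)*(16/9) + (¾)*4) = w² + (16/45 + 3) = w² + 151/45 = 151/45 + w²)
(z(11, X) + 144)*(-24) = ((151/45 + (-14)²) + 144)*(-24) = ((151/45 + 196) + 144)*(-24) = (8971/45 + 144)*(-24) = (15451/45)*(-24) = -123608/15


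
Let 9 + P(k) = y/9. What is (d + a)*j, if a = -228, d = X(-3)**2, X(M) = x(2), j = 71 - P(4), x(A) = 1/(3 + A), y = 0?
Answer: -91184/5 ≈ -18237.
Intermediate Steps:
P(k) = -9 (P(k) = -9 + 0/9 = -9 + 0*(1/9) = -9 + 0 = -9)
j = 80 (j = 71 - 1*(-9) = 71 + 9 = 80)
X(M) = 1/5 (X(M) = 1/(3 + 2) = 1/5)
d = 1/25 (d = (1/5)**2 = 1/25 ≈ 0.040000)
(d + a)*j = (1/25 - 228)*80 = -5699/25*80 = -91184/5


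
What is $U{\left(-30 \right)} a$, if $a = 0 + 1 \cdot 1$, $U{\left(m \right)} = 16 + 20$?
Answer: $36$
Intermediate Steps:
$U{\left(m \right)} = 36$
$a = 1$ ($a = 0 + 1 = 1$)
$U{\left(-30 \right)} a = 36 \cdot 1 = 36$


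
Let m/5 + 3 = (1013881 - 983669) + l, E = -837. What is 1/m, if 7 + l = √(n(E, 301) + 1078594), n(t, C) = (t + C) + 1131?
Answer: 30202/4555408075 - √1079189/4555408075 ≈ 6.4019e-6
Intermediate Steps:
n(t, C) = 1131 + C + t (n(t, C) = (C + t) + 1131 = 1131 + C + t)
l = -7 + √1079189 (l = -7 + √((1131 + 301 - 837) + 1078594) = -7 + √(595 + 1078594) = -7 + √1079189 ≈ 1031.8)
m = 151010 + 5*√1079189 (m = -15 + 5*((1013881 - 983669) + (-7 + √1079189)) = -15 + 5*(30212 + (-7 + √1079189)) = -15 + 5*(30205 + √1079189) = -15 + (151025 + 5*√1079189) = 151010 + 5*√1079189 ≈ 1.5620e+5)
1/m = 1/(151010 + 5*√1079189)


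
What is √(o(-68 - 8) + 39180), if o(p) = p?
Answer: 8*√611 ≈ 197.75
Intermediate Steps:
√(o(-68 - 8) + 39180) = √((-68 - 8) + 39180) = √(-76 + 39180) = √39104 = 8*√611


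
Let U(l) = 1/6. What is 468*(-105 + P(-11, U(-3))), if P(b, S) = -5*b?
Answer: -23400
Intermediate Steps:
U(l) = 1/6
468*(-105 + P(-11, U(-3))) = 468*(-105 - 5*(-11)) = 468*(-105 + 55) = 468*(-50) = -23400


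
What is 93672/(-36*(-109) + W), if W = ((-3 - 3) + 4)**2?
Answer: 11709/491 ≈ 23.847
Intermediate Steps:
W = 4 (W = (-6 + 4)**2 = (-2)**2 = 4)
93672/(-36*(-109) + W) = 93672/(-36*(-109) + 4) = 93672/(3924 + 4) = 93672/3928 = 93672*(1/3928) = 11709/491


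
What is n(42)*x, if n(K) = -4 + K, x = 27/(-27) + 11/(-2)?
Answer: -247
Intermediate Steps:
x = -13/2 (x = 27*(-1/27) + 11*(-1/2) = -1 - 11/2 = -13/2 ≈ -6.5000)
n(42)*x = (-4 + 42)*(-13/2) = 38*(-13/2) = -247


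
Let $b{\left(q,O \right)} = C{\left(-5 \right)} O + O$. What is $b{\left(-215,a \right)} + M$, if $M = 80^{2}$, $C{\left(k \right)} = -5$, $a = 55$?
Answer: $6180$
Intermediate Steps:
$b{\left(q,O \right)} = - 4 O$ ($b{\left(q,O \right)} = - 5 O + O = - 4 O$)
$M = 6400$
$b{\left(-215,a \right)} + M = \left(-4\right) 55 + 6400 = -220 + 6400 = 6180$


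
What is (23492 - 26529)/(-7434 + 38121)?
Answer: -3037/30687 ≈ -0.098967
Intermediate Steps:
(23492 - 26529)/(-7434 + 38121) = -3037/30687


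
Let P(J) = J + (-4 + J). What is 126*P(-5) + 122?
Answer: -1642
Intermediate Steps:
P(J) = -4 + 2*J
126*P(-5) + 122 = 126*(-4 + 2*(-5)) + 122 = 126*(-4 - 10) + 122 = 126*(-14) + 122 = -1764 + 122 = -1642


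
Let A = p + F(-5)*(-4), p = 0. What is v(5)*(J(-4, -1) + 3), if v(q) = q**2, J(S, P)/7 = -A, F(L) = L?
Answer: -3425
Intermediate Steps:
A = 20 (A = 0 - 5*(-4) = 0 + 20 = 20)
J(S, P) = -140 (J(S, P) = 7*(-1*20) = 7*(-20) = -140)
v(5)*(J(-4, -1) + 3) = 5**2*(-140 + 3) = 25*(-137) = -3425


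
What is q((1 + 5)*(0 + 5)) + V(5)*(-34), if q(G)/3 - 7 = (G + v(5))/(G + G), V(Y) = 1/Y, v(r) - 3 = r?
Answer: 161/10 ≈ 16.100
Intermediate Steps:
v(r) = 3 + r
q(G) = 21 + 3*(8 + G)/(2*G) (q(G) = 21 + 3*((G + (3 + 5))/(G + G)) = 21 + 3*((G + 8)/((2*G))) = 21 + 3*((8 + G)*(1/(2*G))) = 21 + 3*((8 + G)/(2*G)) = 21 + 3*(8 + G)/(2*G))
q((1 + 5)*(0 + 5)) + V(5)*(-34) = (45/2 + 12/(((1 + 5)*(0 + 5)))) - 34/5 = (45/2 + 12/((6*5))) + (⅕)*(-34) = (45/2 + 12/30) - 34/5 = (45/2 + 12*(1/30)) - 34/5 = (45/2 + ⅖) - 34/5 = 229/10 - 34/5 = 161/10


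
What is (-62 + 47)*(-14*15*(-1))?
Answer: -3150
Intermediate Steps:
(-62 + 47)*(-14*15*(-1)) = -(-3150)*(-1) = -15*210 = -3150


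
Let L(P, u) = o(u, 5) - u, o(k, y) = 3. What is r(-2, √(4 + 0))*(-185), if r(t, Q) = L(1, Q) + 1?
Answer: -370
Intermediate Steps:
L(P, u) = 3 - u
r(t, Q) = 4 - Q (r(t, Q) = (3 - Q) + 1 = 4 - Q)
r(-2, √(4 + 0))*(-185) = (4 - √(4 + 0))*(-185) = (4 - √4)*(-185) = (4 - 1*2)*(-185) = (4 - 2)*(-185) = 2*(-185) = -370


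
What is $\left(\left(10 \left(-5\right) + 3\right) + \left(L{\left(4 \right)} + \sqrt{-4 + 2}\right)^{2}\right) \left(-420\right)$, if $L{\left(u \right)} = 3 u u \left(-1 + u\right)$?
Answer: $-8688540 - 120960 i \sqrt{2} \approx -8.6885 \cdot 10^{6} - 1.7106 \cdot 10^{5} i$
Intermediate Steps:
$L{\left(u \right)} = 3 u^{2} \left(-1 + u\right)$
$\left(\left(10 \left(-5\right) + 3\right) + \left(L{\left(4 \right)} + \sqrt{-4 + 2}\right)^{2}\right) \left(-420\right) = \left(\left(10 \left(-5\right) + 3\right) + \left(3 \cdot 4^{2} \left(-1 + 4\right) + \sqrt{-4 + 2}\right)^{2}\right) \left(-420\right) = \left(\left(-50 + 3\right) + \left(3 \cdot 16 \cdot 3 + \sqrt{-2}\right)^{2}\right) \left(-420\right) = \left(-47 + \left(144 + i \sqrt{2}\right)^{2}\right) \left(-420\right) = 19740 - 420 \left(144 + i \sqrt{2}\right)^{2}$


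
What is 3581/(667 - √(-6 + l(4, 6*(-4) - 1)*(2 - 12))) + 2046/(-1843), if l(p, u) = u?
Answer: 3492311591/819480735 + 7162*√61/444645 ≈ 4.3874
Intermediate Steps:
3581/(667 - √(-6 + l(4, 6*(-4) - 1)*(2 - 12))) + 2046/(-1843) = 3581/(667 - √(-6 + (6*(-4) - 1)*(2 - 12))) + 2046/(-1843) = 3581/(667 - √(-6 + (-24 - 1)*(-10))) + 2046*(-1/1843) = 3581/(667 - √(-6 - 25*(-10))) - 2046/1843 = 3581/(667 - √(-6 + 250)) - 2046/1843 = 3581/(667 - √244) - 2046/1843 = 3581/(667 - 2*√61) - 2046/1843 = -2046/1843 + 3581/(667 - 2*√61)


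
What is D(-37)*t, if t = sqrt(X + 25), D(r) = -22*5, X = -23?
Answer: -110*sqrt(2) ≈ -155.56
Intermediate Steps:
D(r) = -110
t = sqrt(2) (t = sqrt(-23 + 25) = sqrt(2) ≈ 1.4142)
D(-37)*t = -110*sqrt(2)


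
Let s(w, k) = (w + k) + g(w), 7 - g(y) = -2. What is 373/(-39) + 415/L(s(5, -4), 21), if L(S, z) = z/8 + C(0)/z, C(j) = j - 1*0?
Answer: 40549/273 ≈ 148.53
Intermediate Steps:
C(j) = j (C(j) = j + 0 = j)
g(y) = 9 (g(y) = 7 - 1*(-2) = 7 + 2 = 9)
s(w, k) = 9 + k + w (s(w, k) = (w + k) + 9 = (k + w) + 9 = 9 + k + w)
L(S, z) = z/8 (L(S, z) = z/8 + 0/z = z*(⅛) + 0 = z/8 + 0 = z/8)
373/(-39) + 415/L(s(5, -4), 21) = 373/(-39) + 415/(((⅛)*21)) = 373*(-1/39) + 415/(21/8) = -373/39 + 415*(8/21) = -373/39 + 3320/21 = 40549/273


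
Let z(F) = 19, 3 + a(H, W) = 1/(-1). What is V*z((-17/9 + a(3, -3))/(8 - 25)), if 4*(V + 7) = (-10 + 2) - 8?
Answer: -209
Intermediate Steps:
a(H, W) = -4 (a(H, W) = -3 + 1/(-1) = -3 - 1 = -4)
V = -11 (V = -7 + ((-10 + 2) - 8)/4 = -7 + (-8 - 8)/4 = -7 + (¼)*(-16) = -7 - 4 = -11)
V*z((-17/9 + a(3, -3))/(8 - 25)) = -11*19 = -209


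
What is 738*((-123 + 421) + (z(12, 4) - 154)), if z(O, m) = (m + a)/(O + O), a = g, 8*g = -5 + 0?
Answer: 3404025/32 ≈ 1.0638e+5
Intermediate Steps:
g = -5/8 (g = (-5 + 0)/8 = (⅛)*(-5) = -5/8 ≈ -0.62500)
a = -5/8 ≈ -0.62500
z(O, m) = (-5/8 + m)/(2*O) (z(O, m) = (m - 5/8)/(O + O) = (-5/8 + m)/((2*O)) = (-5/8 + m)*(1/(2*O)) = (-5/8 + m)/(2*O))
738*((-123 + 421) + (z(12, 4) - 154)) = 738*((-123 + 421) + ((1/16)*(-5 + 8*4)/12 - 154)) = 738*(298 + ((1/16)*(1/12)*(-5 + 32) - 154)) = 738*(298 + ((1/16)*(1/12)*27 - 154)) = 738*(298 + (9/64 - 154)) = 738*(298 - 9847/64) = 738*(9225/64) = 3404025/32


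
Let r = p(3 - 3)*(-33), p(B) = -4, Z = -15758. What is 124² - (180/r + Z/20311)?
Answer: 3435189969/223421 ≈ 15375.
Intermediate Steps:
r = 132 (r = -4*(-33) = 132)
124² - (180/r + Z/20311) = 124² - (180/132 - 15758/20311) = 15376 - (180*(1/132) - 15758*1/20311) = 15376 - (15/11 - 15758/20311) = 15376 - 1*131327/223421 = 15376 - 131327/223421 = 3435189969/223421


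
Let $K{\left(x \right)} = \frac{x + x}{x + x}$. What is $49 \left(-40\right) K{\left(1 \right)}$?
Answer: $-1960$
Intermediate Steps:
$K{\left(x \right)} = 1$ ($K{\left(x \right)} = \frac{2 x}{2 x} = 2 x \frac{1}{2 x} = 1$)
$49 \left(-40\right) K{\left(1 \right)} = 49 \left(-40\right) 1 = \left(-1960\right) 1 = -1960$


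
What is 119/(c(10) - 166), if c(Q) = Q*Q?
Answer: -119/66 ≈ -1.8030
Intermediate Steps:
c(Q) = Q²
119/(c(10) - 166) = 119/(10² - 166) = 119/(100 - 166) = 119/(-66) = -1/66*119 = -119/66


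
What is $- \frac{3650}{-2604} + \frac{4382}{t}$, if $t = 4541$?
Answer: $\frac{13992689}{5912382} \approx 2.3667$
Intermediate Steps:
$- \frac{3650}{-2604} + \frac{4382}{t} = - \frac{3650}{-2604} + \frac{4382}{4541} = \left(-3650\right) \left(- \frac{1}{2604}\right) + 4382 \cdot \frac{1}{4541} = \frac{1825}{1302} + \frac{4382}{4541} = \frac{13992689}{5912382}$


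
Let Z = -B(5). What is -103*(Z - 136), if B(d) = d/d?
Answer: 14111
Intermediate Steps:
B(d) = 1
Z = -1 (Z = -1*1 = -1)
-103*(Z - 136) = -103*(-1 - 136) = -103*(-137) = 14111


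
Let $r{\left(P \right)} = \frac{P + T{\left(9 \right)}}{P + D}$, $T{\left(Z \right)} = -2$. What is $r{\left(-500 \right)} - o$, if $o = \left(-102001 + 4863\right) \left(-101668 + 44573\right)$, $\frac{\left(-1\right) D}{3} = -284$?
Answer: $- \frac{976112563611}{176} \approx -5.5461 \cdot 10^{9}$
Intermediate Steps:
$D = 852$ ($D = \left(-3\right) \left(-284\right) = 852$)
$o = 5546094110$ ($o = \left(-97138\right) \left(-57095\right) = 5546094110$)
$r{\left(P \right)} = \frac{-2 + P}{852 + P}$ ($r{\left(P \right)} = \frac{P - 2}{P + 852} = \frac{-2 + P}{852 + P}$)
$r{\left(-500 \right)} - o = \frac{-2 - 500}{852 - 500} - 5546094110 = \frac{1}{352} \left(-502\right) - 5546094110 = - \frac{251}{176} - 5546094110 = - \frac{976112563611}{176}$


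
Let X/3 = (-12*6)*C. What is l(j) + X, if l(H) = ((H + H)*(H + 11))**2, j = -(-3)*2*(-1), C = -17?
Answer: 7272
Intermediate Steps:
j = -6 (j = -3*(-2)*(-1) = 6*(-1) = -6)
X = 3672 (X = 3*(-12*6*(-17)) = 3*(-72*(-17)) = 3*1224 = 3672)
l(H) = 4*H**2*(11 + H)**2 (l(H) = ((2*H)*(11 + H))**2 = (2*H*(11 + H))**2 = 4*H**2*(11 + H)**2)
l(j) + X = 4*(-6)**2*(11 - 6)**2 + 3672 = 4*36*5**2 + 3672 = 4*36*25 + 3672 = 3600 + 3672 = 7272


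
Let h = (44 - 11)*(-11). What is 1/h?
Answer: -1/363 ≈ -0.0027548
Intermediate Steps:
h = -363 (h = 33*(-11) = -363)
1/h = 1/(-363) = -1/363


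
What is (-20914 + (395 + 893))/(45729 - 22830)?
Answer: -6542/7633 ≈ -0.85707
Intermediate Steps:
(-20914 + (395 + 893))/(45729 - 22830) = (-20914 + 1288)/22899 = -19626*1/22899 = -6542/7633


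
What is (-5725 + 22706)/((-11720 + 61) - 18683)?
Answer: -16981/30342 ≈ -0.55965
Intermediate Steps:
(-5725 + 22706)/((-11720 + 61) - 18683) = 16981/(-11659 - 18683) = 16981/(-30342) = 16981*(-1/30342) = -16981/30342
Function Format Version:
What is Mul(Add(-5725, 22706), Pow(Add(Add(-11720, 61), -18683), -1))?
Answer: Rational(-16981, 30342) ≈ -0.55965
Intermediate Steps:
Mul(Add(-5725, 22706), Pow(Add(Add(-11720, 61), -18683), -1)) = Mul(16981, Pow(Add(-11659, -18683), -1)) = Mul(16981, Pow(-30342, -1)) = Mul(16981, Rational(-1, 30342)) = Rational(-16981, 30342)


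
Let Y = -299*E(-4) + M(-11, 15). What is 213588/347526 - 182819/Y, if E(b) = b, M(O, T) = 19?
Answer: -3515269243/23458005 ≈ -149.85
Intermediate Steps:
Y = 1215 (Y = -299*(-4) + 19 = 1196 + 19 = 1215)
213588/347526 - 182819/Y = 213588/347526 - 182819/1215 = 213588*(1/347526) - 182819*1/1215 = 11866/19307 - 182819/1215 = -3515269243/23458005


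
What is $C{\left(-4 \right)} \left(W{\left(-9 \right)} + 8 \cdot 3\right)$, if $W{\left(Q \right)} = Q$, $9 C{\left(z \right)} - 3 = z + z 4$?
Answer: $- \frac{85}{3} \approx -28.333$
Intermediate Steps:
$C{\left(z \right)} = \frac{1}{3} + \frac{5 z}{9}$ ($C{\left(z \right)} = \frac{1}{3} + \frac{z + z 4}{9} = \frac{1}{3} + \frac{z + 4 z}{9} = \frac{1}{3} + \frac{5 z}{9}$)
$C{\left(-4 \right)} \left(W{\left(-9 \right)} + 8 \cdot 3\right) = \left(\frac{1}{3} + \frac{5}{9} \left(-4\right)\right) \left(-9 + 8 \cdot 3\right) = \left(\frac{1}{3} - \frac{20}{9}\right) \left(-9 + 24\right) = \left(- \frac{17}{9}\right) 15 = - \frac{85}{3}$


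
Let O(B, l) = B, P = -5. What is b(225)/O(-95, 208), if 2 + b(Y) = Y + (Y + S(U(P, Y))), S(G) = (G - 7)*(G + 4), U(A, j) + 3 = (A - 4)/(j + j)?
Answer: -1095451/237500 ≈ -4.6124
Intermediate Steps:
U(A, j) = -3 + (-4 + A)/(2*j) (U(A, j) = -3 + (A - 4)/(j + j) = -3 + (-4 + A)/((2*j)) = -3 + (-4 + A)*(1/(2*j)) = -3 + (-4 + A)/(2*j))
S(G) = (-7 + G)*(4 + G)
b(Y) = -30 + 2*Y - 3*(-9 - 6*Y)/(2*Y) + (-9 - 6*Y)**2/(4*Y**2) (b(Y) = -2 + (Y + (Y + (-28 + ((-4 - 5 - 6*Y)/(2*Y))**2 - 3*(-4 - 5 - 6*Y)/(2*Y)))) = -2 + (Y + (Y + (-28 + ((-9 - 6*Y)/(2*Y))**2 - 3*(-9 - 6*Y)/(2*Y)))) = -2 + (Y + (Y + (-28 + (-9 - 6*Y)**2/(4*Y**2) - 3*(-9 - 6*Y)/(2*Y)))) = -2 + (Y + (Y + (-28 - 3*(-9 - 6*Y)/(2*Y) + (-9 - 6*Y)**2/(4*Y**2)))) = -2 + (Y + (-28 + Y - 3*(-9 - 6*Y)/(2*Y) + (-9 - 6*Y)**2/(4*Y**2))) = -2 + (-28 + 2*Y - 3*(-9 - 6*Y)/(2*Y) + (-9 - 6*Y)**2/(4*Y**2)) = -30 + 2*Y - 3*(-9 - 6*Y)/(2*Y) + (-9 - 6*Y)**2/(4*Y**2))
b(225)/O(-95, 208) = (-12 + 2*225 + (81/2)/225 + (81/4)/225**2)/(-95) = (-12 + 450 + (81/2)*(1/225) + (81/4)*(1/50625))*(-1/95) = (-12 + 450 + 9/50 + 1/2500)*(-1/95) = (1095451/2500)*(-1/95) = -1095451/237500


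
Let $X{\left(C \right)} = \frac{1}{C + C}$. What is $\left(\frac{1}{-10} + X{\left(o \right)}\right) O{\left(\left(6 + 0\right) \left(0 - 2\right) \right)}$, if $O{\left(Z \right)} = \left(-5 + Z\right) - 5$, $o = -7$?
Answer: $\frac{132}{35} \approx 3.7714$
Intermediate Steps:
$X{\left(C \right)} = \frac{1}{2 C}$
$O{\left(Z \right)} = -10 + Z$
$\left(\frac{1}{-10} + X{\left(o \right)}\right) O{\left(\left(6 + 0\right) \left(0 - 2\right) \right)} = \left(\frac{1}{-10} + \frac{1}{2 \left(-7\right)}\right) \left(-10 + \left(6 + 0\right) \left(0 - 2\right)\right) = \left(- \frac{1}{10} + \frac{1}{2} \left(- \frac{1}{7}\right)\right) \left(-10 + 6 \left(-2\right)\right) = \left(- \frac{1}{10} - \frac{1}{14}\right) \left(-10 - 12\right) = \left(- \frac{6}{35}\right) \left(-22\right) = \frac{132}{35}$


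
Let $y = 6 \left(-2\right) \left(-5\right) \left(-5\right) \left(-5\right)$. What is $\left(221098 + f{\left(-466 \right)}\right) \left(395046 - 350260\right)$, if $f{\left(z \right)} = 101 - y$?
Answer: $9839439414$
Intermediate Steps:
$y = 1500$ ($y = \left(-12\right) \left(-5\right) \left(-5\right) \left(-5\right) = 60 \left(-5\right) \left(-5\right) = \left(-300\right) \left(-5\right) = 1500$)
$f{\left(z \right)} = -1399$ ($f{\left(z \right)} = 101 - 1500 = -1399$)
$\left(221098 + f{\left(-466 \right)}\right) \left(395046 - 350260\right) = \left(221098 - 1399\right) \left(395046 - 350260\right) = 219699 \cdot 44786 = 9839439414$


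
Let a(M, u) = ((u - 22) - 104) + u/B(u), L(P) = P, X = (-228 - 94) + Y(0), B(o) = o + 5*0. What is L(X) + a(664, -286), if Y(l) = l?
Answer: -733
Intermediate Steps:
B(o) = o (B(o) = o + 0 = o)
X = -322 (X = (-228 - 94) + 0 = -322 + 0 = -322)
a(M, u) = -125 + u (a(M, u) = ((u - 22) - 104) + u/u = ((-22 + u) - 104) + 1 = (-126 + u) + 1 = -125 + u)
L(X) + a(664, -286) = -322 + (-125 - 286) = -322 - 411 = -733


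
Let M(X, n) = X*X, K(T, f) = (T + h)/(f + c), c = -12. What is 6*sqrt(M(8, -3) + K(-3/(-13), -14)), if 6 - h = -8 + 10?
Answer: 3*sqrt(43154)/13 ≈ 47.939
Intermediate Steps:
h = 4 (h = 6 - (-8 + 10) = 6 - 1*2 = 6 - 2 = 4)
K(T, f) = (4 + T)/(-12 + f) (K(T, f) = (T + 4)/(f - 12) = (4 + T)/(-12 + f))
M(X, n) = X**2
6*sqrt(M(8, -3) + K(-3/(-13), -14)) = 6*sqrt(8**2 + (4 - 3/(-13))/(-12 - 14)) = 6*sqrt(64 + (4 - 3*(-1/13))/(-26)) = 6*sqrt(64 - (4 + 3/13)/26) = 6*sqrt(64 - 1/26*55/13) = 6*sqrt(64 - 55/338) = 6*sqrt(21577/338) = 6*(sqrt(43154)/26) = 3*sqrt(43154)/13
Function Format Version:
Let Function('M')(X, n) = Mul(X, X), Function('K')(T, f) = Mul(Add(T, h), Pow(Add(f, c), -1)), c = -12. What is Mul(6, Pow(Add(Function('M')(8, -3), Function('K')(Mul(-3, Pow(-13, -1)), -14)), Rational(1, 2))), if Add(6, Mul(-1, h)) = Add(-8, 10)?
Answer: Mul(Rational(3, 13), Pow(43154, Rational(1, 2))) ≈ 47.939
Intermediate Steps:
h = 4 (h = Add(6, Mul(-1, Add(-8, 10))) = Add(6, Mul(-1, 2)) = Add(6, -2) = 4)
Function('K')(T, f) = Mul(Pow(Add(-12, f), -1), Add(4, T)) (Function('K')(T, f) = Mul(Add(T, 4), Pow(Add(f, -12), -1)) = Mul(Add(4, T), Pow(Add(-12, f), -1)) = Mul(Pow(Add(-12, f), -1), Add(4, T)))
Function('M')(X, n) = Pow(X, 2)
Mul(6, Pow(Add(Function('M')(8, -3), Function('K')(Mul(-3, Pow(-13, -1)), -14)), Rational(1, 2))) = Mul(6, Pow(Add(Pow(8, 2), Mul(Pow(Add(-12, -14), -1), Add(4, Mul(-3, Pow(-13, -1))))), Rational(1, 2))) = Mul(6, Pow(Add(64, Mul(Pow(-26, -1), Add(4, Mul(-3, Rational(-1, 13))))), Rational(1, 2))) = Mul(6, Pow(Add(64, Mul(Rational(-1, 26), Add(4, Rational(3, 13)))), Rational(1, 2))) = Mul(6, Pow(Add(64, Mul(Rational(-1, 26), Rational(55, 13))), Rational(1, 2))) = Mul(6, Pow(Add(64, Rational(-55, 338)), Rational(1, 2))) = Mul(6, Pow(Rational(21577, 338), Rational(1, 2))) = Mul(6, Mul(Rational(1, 26), Pow(43154, Rational(1, 2)))) = Mul(Rational(3, 13), Pow(43154, Rational(1, 2)))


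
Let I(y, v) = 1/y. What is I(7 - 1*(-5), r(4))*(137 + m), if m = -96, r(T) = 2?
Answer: 41/12 ≈ 3.4167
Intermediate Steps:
I(7 - 1*(-5), r(4))*(137 + m) = (137 - 96)/(7 - 1*(-5)) = 41/(7 + 5) = 41/12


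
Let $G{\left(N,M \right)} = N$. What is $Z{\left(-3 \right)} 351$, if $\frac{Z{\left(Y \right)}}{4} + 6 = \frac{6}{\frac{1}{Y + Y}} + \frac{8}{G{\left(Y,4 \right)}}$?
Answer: $-62712$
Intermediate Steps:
$Z{\left(Y \right)} = -24 + \frac{32}{Y} + 48 Y$ ($Z{\left(Y \right)} = -24 + 4 \left(\frac{6}{\frac{1}{Y + Y}} + \frac{8}{Y}\right) = -24 + 4 \left(\frac{6}{\frac{1}{2 Y}} + \frac{8}{Y}\right) = -24 + 4 \left(\frac{6}{\frac{1}{2} \frac{1}{Y}} + \frac{8}{Y}\right) = -24 + 4 \left(6 \cdot 2 Y + \frac{8}{Y}\right) = -24 + 4 \left(12 Y + \frac{8}{Y}\right) = -24 + 4 \left(\frac{8}{Y} + 12 Y\right) = -24 + \left(\frac{32}{Y} + 48 Y\right) = -24 + \frac{32}{Y} + 48 Y$)
$Z{\left(-3 \right)} 351 = \left(-24 + \frac{32}{-3} + 48 \left(-3\right)\right) 351 = \left(-24 + 32 \left(- \frac{1}{3}\right) - 144\right) 351 = \left(-24 - \frac{32}{3} - 144\right) 351 = \left(- \frac{536}{3}\right) 351 = -62712$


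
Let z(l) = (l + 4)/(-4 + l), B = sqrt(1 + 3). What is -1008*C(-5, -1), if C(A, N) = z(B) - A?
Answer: -2016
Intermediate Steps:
B = 2 (B = sqrt(4) = 2)
z(l) = (4 + l)/(-4 + l)
C(A, N) = -3 - A (C(A, N) = (4 + 2)/(-4 + 2) - A = 6/(-2) - A = -1/2*6 - A = -3 - A)
-1008*C(-5, -1) = -1008*(-3 - 1*(-5)) = -1008*(-3 + 5) = -1008*2 = -2016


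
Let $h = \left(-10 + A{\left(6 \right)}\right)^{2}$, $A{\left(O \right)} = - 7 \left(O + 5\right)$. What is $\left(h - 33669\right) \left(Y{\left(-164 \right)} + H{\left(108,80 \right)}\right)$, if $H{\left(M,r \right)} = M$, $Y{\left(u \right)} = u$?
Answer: $1461600$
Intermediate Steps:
$A{\left(O \right)} = -35 - 7 O$ ($A{\left(O \right)} = - 7 \left(5 + O\right) = -35 - 7 O$)
$h = 7569$ ($h = \left(-10 - 77\right)^{2} = \left(-87\right)^{2} = 7569$)
$\left(h - 33669\right) \left(Y{\left(-164 \right)} + H{\left(108,80 \right)}\right) = \left(7569 - 33669\right) \left(-164 + 108\right) = \left(-26100\right) \left(-56\right) = 1461600$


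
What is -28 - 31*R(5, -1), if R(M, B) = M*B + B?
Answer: 158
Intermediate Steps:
R(M, B) = B + B*M (R(M, B) = B*M + B = B + B*M)
-28 - 31*R(5, -1) = -28 - (-31)*(1 + 5) = -28 - (-31)*6 = -28 - 31*(-6) = -28 + 186 = 158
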